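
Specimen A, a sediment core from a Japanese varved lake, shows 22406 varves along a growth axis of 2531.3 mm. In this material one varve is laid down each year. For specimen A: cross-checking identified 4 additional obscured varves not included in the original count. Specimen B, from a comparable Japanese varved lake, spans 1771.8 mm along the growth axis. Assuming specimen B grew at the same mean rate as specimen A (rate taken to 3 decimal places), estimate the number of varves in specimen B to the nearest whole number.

Specimen A: after corrections the count is 22406 + 4 = 22410 varves.
A: Mean rate = 2531.3 mm / 22410 years ≈ 0.113 mm per year.
B spans 1771.8 / 0.113 = 15679.65 years ≈ 15680 varves.

15680 varves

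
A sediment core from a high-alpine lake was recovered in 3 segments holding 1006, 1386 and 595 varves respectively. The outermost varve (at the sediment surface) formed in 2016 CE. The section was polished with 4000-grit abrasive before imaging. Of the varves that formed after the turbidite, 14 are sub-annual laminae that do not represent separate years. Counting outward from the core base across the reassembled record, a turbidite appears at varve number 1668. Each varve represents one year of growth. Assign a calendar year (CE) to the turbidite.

711 CE

Total varves = 1006 + 1386 + 595 = 2987.
The turbidite sits at varve 1668 from the core base, so 2987 − 1668 = 1319 varves formed after it.
Removing the 14 false varves leaves 1319 − 14 = 1305 true varves beyond the turbidite.
The varve at the sediment surface is 2016 CE, so the turbidite dates to 2016 − 1305 = 711 CE.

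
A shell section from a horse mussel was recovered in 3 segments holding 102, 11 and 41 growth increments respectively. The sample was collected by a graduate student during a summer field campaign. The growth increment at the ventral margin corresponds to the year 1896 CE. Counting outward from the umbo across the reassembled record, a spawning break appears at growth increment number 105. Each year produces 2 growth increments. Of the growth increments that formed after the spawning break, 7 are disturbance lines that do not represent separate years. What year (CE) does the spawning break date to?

Total growth increments = 102 + 11 + 41 = 154.
Between growth increment 105 and the ventral margin there are 154 − 105 = 49 growth increments.
Excluding 7 false growth increments: 49 − 7 = 42.
42 growth increments at 2 per year is 42 / 2 = 21 years.
Counting back 21 years from 1896 CE places the spawning break in 1896 − 21 = 1875 CE.

1875 CE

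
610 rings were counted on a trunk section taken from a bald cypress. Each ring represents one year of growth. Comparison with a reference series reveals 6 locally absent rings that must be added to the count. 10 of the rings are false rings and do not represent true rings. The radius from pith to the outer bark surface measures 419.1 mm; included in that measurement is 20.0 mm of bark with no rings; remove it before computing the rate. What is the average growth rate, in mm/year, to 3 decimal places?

0.659 mm/year

After corrections the count is 610 − 10 + 6 = 606 rings.
The growth record spans 419.1 − 20.0 = 399.1 mm.
Extension rate ≈ 399.1 / 606 = 0.659 mm/year.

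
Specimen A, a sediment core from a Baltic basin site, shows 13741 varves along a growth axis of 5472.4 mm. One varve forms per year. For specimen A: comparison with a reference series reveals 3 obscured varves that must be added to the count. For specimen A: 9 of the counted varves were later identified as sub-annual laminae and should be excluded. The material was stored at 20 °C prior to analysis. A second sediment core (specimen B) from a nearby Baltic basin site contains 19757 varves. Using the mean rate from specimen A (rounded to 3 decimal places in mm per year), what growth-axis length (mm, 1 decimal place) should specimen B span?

Specimen A: adjusted count: 13741 − 9 + 3 = 13735 varves.
A: 5472.4 mm over 13735 years gives 5472.4 / 13735 ≈ 0.398 mm per year.
For B, 0.398 mm/year × 19757 years = 7863.3 mm.

7863.3 mm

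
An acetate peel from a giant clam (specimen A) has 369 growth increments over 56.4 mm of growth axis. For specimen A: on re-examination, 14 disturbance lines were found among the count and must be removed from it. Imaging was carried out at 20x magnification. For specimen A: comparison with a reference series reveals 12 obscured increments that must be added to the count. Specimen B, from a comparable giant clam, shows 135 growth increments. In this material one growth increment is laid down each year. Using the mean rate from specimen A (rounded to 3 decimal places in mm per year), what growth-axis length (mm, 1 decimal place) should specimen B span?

20.8 mm

Specimen A: adjusted count: 369 − 14 + 12 = 367 growth increments.
A: Extension rate ≈ 56.4 / 367 = 0.154 mm per year.
For B, 0.154 mm/year × 135 years = 20.8 mm.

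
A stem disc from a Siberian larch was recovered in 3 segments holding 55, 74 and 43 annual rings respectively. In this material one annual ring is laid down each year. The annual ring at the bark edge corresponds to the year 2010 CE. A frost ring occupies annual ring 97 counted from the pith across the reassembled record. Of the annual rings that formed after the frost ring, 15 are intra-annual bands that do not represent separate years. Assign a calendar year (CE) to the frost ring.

1950 CE

Total annual rings = 55 + 74 + 43 = 172.
172 − 97 = 75 annual rings lie beyond the frost ring toward the bark edge.
75 − 15 false = 60 true annual rings after the frost ring.
2010 − 60 = 1950 CE.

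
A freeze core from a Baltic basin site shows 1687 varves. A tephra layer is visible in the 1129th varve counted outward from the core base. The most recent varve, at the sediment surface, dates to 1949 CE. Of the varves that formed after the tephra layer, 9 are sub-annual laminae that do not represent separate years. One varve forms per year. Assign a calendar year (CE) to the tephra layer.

1687 − 1129 = 558 varves lie beyond the tephra layer toward the sediment surface.
558 − 9 false = 549 true varves after the tephra layer.
Counting back 549 years from 1949 CE places the tephra layer in 1949 − 549 = 1400 CE.

1400 CE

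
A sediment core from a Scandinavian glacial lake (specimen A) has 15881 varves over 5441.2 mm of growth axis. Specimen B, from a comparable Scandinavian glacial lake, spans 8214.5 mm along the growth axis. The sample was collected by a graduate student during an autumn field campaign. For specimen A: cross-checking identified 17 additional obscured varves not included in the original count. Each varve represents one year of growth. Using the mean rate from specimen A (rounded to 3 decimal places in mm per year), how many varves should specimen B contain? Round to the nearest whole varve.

24019 varves

Specimen A: after corrections the count is 15881 + 17 = 15898 varves.
A: 5441.2 mm over 15898 years gives 5441.2 / 15898 ≈ 0.342 mm/year.
B spans 8214.5 / 0.342 = 24019.01 years ≈ 24019 varves.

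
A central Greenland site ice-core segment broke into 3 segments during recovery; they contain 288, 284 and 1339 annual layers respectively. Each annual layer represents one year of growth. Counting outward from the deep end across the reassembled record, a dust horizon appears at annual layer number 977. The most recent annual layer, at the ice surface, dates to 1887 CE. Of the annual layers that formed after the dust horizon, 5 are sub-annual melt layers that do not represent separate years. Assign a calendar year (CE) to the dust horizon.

958 CE

Total annual layers = 288 + 284 + 1339 = 1911.
Between annual layer 977 and the ice surface there are 1911 − 977 = 934 annual layers.
Excluding 5 false annual layers: 934 − 5 = 929.
Counting back 929 years from 1887 CE places the dust horizon in 1887 − 929 = 958 CE.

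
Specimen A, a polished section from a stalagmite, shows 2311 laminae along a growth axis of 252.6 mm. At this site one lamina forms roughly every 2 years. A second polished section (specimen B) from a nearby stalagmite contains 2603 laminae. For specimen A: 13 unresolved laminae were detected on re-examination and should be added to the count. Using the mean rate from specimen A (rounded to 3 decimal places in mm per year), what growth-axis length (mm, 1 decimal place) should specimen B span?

281.1 mm

Specimen A: correcting the raw count gives 2311 + 13 = 2324 true laminae.
Specimen A: multiplying by 2 years per lamina: 2324 × 2 = 4648 years.
A: Extension rate ≈ 252.6 / 4648 = 0.054 mm/yr.
Specimen B: 2603 laminae at 2 years each span 2603 × 2 = 5206 years. B's length ≈ 0.054 × 5206 = 281.1 mm.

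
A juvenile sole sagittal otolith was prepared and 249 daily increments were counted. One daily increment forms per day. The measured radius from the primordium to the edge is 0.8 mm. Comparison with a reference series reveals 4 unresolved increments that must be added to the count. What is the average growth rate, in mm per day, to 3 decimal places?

0.003 mm per day

After corrections the count is 249 + 4 = 253 daily increments.
0.8 mm over 253 days gives 0.8 / 253 ≈ 0.003 mm per day.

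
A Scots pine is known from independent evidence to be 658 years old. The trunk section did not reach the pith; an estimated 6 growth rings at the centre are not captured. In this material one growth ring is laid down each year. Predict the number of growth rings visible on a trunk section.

At one growth ring per year, 658 years correspond to 658 growth rings.
Subtracting the 6 growth rings not captured gives 658 − 6 = 652 growth rings in the record.

652 growth rings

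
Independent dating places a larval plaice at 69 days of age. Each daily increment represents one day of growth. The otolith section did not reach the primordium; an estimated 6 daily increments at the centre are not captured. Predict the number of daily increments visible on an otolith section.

63 daily increments

One daily increment per day gives 69 daily increments over 69 days.
Subtracting the 6 daily increments not captured gives 69 − 6 = 63 daily increments in the record.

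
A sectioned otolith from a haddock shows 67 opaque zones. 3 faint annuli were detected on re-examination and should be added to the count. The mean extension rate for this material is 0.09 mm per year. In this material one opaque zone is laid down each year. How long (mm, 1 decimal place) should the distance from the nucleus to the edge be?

6.3 mm

True opaque zone count = 67 + 3 = 70.
Length ≈ 0.09 × 70 = 6.3 mm.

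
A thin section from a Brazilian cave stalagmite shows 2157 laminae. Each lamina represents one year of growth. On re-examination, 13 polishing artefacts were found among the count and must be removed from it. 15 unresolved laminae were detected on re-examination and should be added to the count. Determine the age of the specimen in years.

True lamina count = 2157 − 13 + 15 = 2159.
With a one-to-one lamina periodicity this is 2159 years.

2159 yr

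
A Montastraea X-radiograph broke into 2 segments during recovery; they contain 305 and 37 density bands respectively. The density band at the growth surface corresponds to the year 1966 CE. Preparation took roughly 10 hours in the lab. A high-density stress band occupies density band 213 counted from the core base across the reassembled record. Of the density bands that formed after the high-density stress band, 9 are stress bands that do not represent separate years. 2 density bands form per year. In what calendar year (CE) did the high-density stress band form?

1906 CE

Total density bands = 305 + 37 = 342.
The high-density stress band sits at density band 213 from the core base, so 342 − 213 = 129 density bands formed after it.
129 − 9 false = 120 true density bands after the high-density stress band.
120 density bands at 2 per year is 120 / 2 = 60 years.
1966 − 60 = 1906 CE.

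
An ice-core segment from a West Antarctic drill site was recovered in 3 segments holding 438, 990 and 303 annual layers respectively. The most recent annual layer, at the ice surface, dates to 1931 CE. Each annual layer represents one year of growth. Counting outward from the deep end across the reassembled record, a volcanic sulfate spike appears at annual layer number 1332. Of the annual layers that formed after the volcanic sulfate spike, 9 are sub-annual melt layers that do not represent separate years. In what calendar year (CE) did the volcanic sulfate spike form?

1541 CE

Total annual layers = 438 + 990 + 303 = 1731.
The volcanic sulfate spike sits at annual layer 1332 from the deep end, so 1731 − 1332 = 399 annual layers formed after it.
Excluding 9 false annual layers: 399 − 9 = 390.
Counting back 390 years from 1931 CE places the volcanic sulfate spike in 1931 − 390 = 1541 CE.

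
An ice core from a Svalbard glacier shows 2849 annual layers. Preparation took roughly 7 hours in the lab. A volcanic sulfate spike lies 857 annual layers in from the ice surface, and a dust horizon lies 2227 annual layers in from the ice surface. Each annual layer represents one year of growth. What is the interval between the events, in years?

Separation: 2227 − 857 = 1370 annual layers.
That is 1370 years at one annual layer per year.

1370 yr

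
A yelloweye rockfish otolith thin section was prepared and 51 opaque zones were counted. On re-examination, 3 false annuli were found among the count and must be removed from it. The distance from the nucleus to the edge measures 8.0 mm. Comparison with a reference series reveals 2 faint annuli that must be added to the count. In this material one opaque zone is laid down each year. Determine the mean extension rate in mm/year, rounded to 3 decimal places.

0.160 mm/year

Correcting the raw count gives 51 − 3 + 2 = 50 true opaque zones.
Extension rate ≈ 8.0 / 50 = 0.160 mm/year.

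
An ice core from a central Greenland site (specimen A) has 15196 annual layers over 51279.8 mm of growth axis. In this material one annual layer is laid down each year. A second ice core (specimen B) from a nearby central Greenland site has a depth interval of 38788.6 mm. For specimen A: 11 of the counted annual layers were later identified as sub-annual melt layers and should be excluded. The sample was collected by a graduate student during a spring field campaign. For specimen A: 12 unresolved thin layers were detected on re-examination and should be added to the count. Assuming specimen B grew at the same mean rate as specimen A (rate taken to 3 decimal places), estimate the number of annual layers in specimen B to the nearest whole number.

Specimen A: correcting the raw count gives 15196 − 11 + 12 = 15197 true annual layers.
A: Extension rate ≈ 51279.8 / 15197 = 3.374 mm/year.
For B, 38788.6 / 3.374 = 11496.32 years ≈ 11496 annual layers.

11496 annual layers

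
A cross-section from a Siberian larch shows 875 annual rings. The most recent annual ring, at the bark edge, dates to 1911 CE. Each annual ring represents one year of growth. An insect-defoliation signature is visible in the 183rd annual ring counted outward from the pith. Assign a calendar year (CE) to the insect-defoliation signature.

The insect-defoliation signature sits at annual ring 183 from the pith, so 875 − 183 = 692 annual rings formed after it.
The annual ring at the bark edge is 1911 CE, so the insect-defoliation signature dates to 1911 − 692 = 1219 CE.

1219 CE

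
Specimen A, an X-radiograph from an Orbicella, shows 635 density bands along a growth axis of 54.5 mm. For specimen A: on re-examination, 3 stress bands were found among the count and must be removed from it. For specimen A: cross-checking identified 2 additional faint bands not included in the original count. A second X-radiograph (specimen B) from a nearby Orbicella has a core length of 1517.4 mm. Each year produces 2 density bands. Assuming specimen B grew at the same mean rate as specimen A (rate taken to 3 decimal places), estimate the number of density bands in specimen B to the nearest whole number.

17644 density bands

Specimen A: true density band count = 635 − 3 + 2 = 634.
Specimen A: dividing by 2 density bands per year: 634 / 2 = 317 years.
A: Extension rate ≈ 54.5 / 317 = 0.172 mm/year.
Specimen B: 1517.4 mm / 0.172 mm per year = 8822.09 years; at 2 density bands per year that is 8822.09 × 2 ≈ 17644 density bands.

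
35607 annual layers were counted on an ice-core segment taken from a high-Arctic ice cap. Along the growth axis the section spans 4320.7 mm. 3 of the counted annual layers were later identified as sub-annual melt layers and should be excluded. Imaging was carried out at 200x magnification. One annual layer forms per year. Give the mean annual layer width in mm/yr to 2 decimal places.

True annual layer count = 35607 − 3 = 35604.
Extension rate ≈ 4320.7 / 35604 = 0.12 mm/yr.

0.12 mm/yr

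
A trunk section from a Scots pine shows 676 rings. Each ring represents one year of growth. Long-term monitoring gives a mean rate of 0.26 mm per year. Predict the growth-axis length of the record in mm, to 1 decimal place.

676 years of growth are recorded.
Length ≈ 0.26 × 676 = 175.8 mm.

175.8 mm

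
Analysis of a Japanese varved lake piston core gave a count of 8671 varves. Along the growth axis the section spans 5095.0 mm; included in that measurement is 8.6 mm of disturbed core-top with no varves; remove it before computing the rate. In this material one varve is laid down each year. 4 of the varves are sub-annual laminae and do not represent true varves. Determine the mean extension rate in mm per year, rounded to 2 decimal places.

Correcting the raw count gives 8671 − 4 = 8667 true varves.
Net length = 5095.0 − 8.6 = 5086.4 mm.
5086.4 mm over 8667 years gives 5086.4 / 8667 ≈ 0.59 mm per year.

0.59 mm per year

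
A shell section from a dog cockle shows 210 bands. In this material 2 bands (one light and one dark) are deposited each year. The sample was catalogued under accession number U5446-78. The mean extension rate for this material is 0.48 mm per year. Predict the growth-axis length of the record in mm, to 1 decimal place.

50.4 mm

210 bands at 2 per year is 210 / 2 = 105 years.
Length ≈ 0.48 × 105 = 50.4 mm.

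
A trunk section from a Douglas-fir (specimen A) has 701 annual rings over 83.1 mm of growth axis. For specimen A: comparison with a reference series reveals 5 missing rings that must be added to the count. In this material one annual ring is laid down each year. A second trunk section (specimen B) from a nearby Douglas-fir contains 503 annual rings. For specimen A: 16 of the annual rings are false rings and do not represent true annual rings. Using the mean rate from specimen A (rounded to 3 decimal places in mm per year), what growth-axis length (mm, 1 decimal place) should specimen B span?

Specimen A: after corrections the count is 701 − 16 + 5 = 690 annual rings.
A: Extension rate ≈ 83.1 / 690 = 0.120 mm per year.
Length of B = 0.120 × 503 = 60.4 mm.

60.4 mm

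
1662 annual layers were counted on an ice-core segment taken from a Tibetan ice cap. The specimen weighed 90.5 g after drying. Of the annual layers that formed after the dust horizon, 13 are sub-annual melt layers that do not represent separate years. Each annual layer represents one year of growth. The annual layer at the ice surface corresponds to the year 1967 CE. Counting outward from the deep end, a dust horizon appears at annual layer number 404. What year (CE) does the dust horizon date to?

722 CE

1662 − 404 = 1258 annual layers lie beyond the dust horizon toward the ice surface.
1258 − 13 false = 1245 true annual layers after the dust horizon.
The annual layer at the ice surface is 1967 CE, so the dust horizon dates to 1967 − 1245 = 722 CE.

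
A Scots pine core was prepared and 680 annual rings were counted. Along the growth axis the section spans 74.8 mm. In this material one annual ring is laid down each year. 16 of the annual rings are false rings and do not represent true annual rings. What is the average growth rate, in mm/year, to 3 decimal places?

0.113 mm/year

True annual ring count = 680 − 16 = 664.
Extension rate ≈ 74.8 / 664 = 0.113 mm/year.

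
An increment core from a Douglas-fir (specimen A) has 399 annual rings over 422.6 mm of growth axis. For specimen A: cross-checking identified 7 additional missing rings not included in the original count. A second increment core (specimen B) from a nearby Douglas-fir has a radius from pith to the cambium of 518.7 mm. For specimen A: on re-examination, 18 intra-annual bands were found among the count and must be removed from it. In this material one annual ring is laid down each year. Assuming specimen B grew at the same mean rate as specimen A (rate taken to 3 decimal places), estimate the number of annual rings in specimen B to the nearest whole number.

Specimen A: correcting the raw count gives 399 − 18 + 7 = 388 true annual rings.
A: 422.6 mm over 388 years gives 422.6 / 388 ≈ 1.089 mm per year.
For B, 518.7 / 1.089 = 476.31 years ≈ 476 annual rings.

476 annual rings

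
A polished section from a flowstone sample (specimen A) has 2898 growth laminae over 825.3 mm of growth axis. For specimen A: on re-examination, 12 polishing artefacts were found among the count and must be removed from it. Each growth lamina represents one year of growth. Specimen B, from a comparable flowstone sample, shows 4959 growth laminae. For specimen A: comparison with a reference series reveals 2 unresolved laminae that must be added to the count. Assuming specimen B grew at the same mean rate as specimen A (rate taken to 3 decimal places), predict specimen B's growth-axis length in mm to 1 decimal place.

Specimen A: true growth lamina count = 2898 − 12 + 2 = 2888.
A: 825.3 mm over 2888 years gives 825.3 / 2888 ≈ 0.286 mm per year.
Length of B = 0.286 × 4959 = 1418.3 mm.

1418.3 mm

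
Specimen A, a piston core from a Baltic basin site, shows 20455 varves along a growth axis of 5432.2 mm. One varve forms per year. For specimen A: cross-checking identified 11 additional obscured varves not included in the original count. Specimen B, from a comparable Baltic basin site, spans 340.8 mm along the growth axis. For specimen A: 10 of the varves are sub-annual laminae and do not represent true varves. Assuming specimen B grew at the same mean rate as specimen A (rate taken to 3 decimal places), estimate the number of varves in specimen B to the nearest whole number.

1281 varves

Specimen A: correcting the raw count gives 20455 − 10 + 11 = 20456 true varves.
A: Extension rate ≈ 5432.2 / 20456 = 0.266 mm per year.
For B, 340.8 / 0.266 = 1281.20 years ≈ 1281 varves.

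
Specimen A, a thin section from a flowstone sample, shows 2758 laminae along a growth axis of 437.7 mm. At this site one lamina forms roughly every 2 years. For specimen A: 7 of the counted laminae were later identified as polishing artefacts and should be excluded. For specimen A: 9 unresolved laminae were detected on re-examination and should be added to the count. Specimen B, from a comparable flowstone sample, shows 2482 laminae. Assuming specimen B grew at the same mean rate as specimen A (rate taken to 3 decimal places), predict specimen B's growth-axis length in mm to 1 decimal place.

Specimen A: correcting the raw count gives 2758 − 7 + 9 = 2760 true laminae.
Specimen A: multiplying by 2 years per lamina: 2760 × 2 = 5520 years.
A: Extension rate ≈ 437.7 / 5520 = 0.079 mm per year.
Specimen B: multiplying by 2 years per lamina: 2482 × 2 = 4964 years. For B, 0.079 mm/year × 4964 years = 392.2 mm.

392.2 mm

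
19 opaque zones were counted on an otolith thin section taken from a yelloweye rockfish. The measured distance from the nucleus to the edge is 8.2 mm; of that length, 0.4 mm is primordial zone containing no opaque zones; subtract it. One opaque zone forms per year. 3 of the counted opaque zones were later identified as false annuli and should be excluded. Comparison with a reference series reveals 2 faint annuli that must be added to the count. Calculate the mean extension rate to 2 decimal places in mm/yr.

After corrections the count is 19 − 3 + 2 = 18 opaque zones.
The growth record spans 8.2 − 0.4 = 7.8 mm.
Extension rate ≈ 7.8 / 18 = 0.43 mm/yr.

0.43 mm/yr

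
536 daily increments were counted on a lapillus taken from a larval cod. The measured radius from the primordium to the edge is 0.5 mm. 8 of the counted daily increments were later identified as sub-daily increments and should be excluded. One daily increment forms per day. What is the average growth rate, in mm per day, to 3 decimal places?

0.001 mm per day

True daily increment count = 536 − 8 = 528.
0.5 mm over 528 days gives 0.5 / 528 ≈ 0.001 mm per day.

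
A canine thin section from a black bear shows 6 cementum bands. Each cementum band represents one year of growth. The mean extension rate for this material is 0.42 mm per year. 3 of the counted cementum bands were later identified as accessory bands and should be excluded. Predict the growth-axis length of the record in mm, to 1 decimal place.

True cementum band count = 6 − 3 = 3.
3 years at 0.42 mm/year gives 0.42 × 3 = 1.3 mm.

1.3 mm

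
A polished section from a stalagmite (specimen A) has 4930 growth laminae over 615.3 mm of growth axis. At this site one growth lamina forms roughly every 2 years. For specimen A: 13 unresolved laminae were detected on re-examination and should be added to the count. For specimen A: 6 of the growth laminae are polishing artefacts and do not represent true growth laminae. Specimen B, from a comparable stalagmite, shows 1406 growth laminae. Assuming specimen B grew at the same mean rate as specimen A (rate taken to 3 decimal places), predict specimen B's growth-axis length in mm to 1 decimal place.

Specimen A: adjusted count: 4930 − 6 + 13 = 4937 growth laminae.
Specimen A: at 2 years per growth lamina, 4937 × 2 = 9874 years.
A: Mean rate = 615.3 mm / 9874 years ≈ 0.062 mm per year.
Specimen B: at 2 years per growth lamina, 1406 × 2 = 2812 years. Length of B = 0.062 × 2812 = 174.3 mm.

174.3 mm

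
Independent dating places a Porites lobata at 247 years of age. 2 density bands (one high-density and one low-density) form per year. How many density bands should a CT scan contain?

494 density bands

247 years at 2 density bands per year gives 247 × 2 = 494 density bands.
So 494 density bands should be present.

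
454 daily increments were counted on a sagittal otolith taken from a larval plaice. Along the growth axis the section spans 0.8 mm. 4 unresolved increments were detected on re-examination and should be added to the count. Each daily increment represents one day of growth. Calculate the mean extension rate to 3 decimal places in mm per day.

Correcting the raw count gives 454 + 4 = 458 true daily increments.
0.8 mm over 458 days gives 0.8 / 458 ≈ 0.002 mm per day.

0.002 mm per day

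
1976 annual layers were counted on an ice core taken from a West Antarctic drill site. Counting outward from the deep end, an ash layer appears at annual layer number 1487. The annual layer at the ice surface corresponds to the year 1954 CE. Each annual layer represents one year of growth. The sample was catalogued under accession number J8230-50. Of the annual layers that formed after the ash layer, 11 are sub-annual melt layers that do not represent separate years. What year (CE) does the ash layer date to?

1476 CE

The ash layer sits at annual layer 1487 from the deep end, so 1976 − 1487 = 489 annual layers formed after it.
489 − 11 false = 478 true annual layers after the ash layer.
1954 − 478 = 1476 CE.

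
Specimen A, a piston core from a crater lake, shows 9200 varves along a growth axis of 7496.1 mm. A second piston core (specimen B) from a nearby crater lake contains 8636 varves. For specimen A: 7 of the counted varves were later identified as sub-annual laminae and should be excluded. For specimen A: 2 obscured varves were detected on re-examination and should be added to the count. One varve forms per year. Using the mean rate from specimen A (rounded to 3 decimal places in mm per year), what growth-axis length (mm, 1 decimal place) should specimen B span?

7038.3 mm

Specimen A: true varve count = 9200 − 7 + 2 = 9195.
A: Extension rate ≈ 7496.1 / 9195 = 0.815 mm/year.
B's length ≈ 0.815 × 8636 = 7038.3 mm.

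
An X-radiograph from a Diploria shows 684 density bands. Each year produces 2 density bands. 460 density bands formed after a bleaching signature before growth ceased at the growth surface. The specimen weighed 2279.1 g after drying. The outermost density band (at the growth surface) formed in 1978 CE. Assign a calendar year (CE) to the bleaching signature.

460 density bands formed after the bleaching signature.
Dividing by 2 density bands per year: 460 / 2 = 230 years.
The density band at the growth surface is 1978 CE, so the bleaching signature dates to 1978 − 230 = 1748 CE.

1748 CE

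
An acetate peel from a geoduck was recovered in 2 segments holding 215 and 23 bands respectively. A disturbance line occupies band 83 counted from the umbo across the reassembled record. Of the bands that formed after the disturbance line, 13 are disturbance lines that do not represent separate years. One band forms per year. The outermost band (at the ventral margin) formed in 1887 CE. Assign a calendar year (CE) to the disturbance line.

1745 CE

Total bands = 215 + 23 = 238.
The disturbance line sits at band 83 from the umbo, so 238 − 83 = 155 bands formed after it.
155 − 13 false = 142 true bands after the disturbance line.
1887 − 142 = 1745 CE.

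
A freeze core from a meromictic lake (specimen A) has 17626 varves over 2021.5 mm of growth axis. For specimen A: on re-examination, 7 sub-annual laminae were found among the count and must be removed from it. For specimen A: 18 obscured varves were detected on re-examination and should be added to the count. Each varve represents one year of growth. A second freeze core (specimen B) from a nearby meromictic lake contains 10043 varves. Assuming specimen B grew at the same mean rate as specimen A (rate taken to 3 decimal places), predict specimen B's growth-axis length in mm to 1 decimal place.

1154.9 mm

Specimen A: true varve count = 17626 − 7 + 18 = 17637.
A: Mean rate = 2021.5 mm / 17637 years ≈ 0.115 mm/yr.
B's length ≈ 0.115 × 10043 = 1154.9 mm.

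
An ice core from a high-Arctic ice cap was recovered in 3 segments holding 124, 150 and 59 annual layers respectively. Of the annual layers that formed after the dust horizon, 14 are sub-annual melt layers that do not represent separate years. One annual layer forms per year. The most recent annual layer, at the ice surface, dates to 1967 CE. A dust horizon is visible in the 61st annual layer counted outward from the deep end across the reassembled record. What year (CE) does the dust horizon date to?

Total annual layers = 124 + 150 + 59 = 333.
Between annual layer 61 and the ice surface there are 333 − 61 = 272 annual layers.
Excluding 14 false annual layers: 272 − 14 = 258.
The annual layer at the ice surface is 1967 CE, so the dust horizon dates to 1967 − 258 = 1709 CE.

1709 CE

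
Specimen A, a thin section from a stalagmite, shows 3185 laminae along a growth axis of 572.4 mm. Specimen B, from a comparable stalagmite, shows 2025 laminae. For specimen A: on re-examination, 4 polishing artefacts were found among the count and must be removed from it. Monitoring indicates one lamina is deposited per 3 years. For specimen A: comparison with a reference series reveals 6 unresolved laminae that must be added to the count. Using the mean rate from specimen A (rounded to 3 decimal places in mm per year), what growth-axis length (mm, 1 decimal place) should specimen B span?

364.5 mm

Specimen A: correcting the raw count gives 3185 − 4 + 6 = 3187 true laminae.
Specimen A: at 3 years per lamina, 3187 × 3 = 9561 years.
A: Extension rate ≈ 572.4 / 9561 = 0.060 mm per year.
Specimen B: multiplying by 3 years per lamina: 2025 × 3 = 6075 years. For B, 0.060 mm/year × 6075 years = 364.5 mm.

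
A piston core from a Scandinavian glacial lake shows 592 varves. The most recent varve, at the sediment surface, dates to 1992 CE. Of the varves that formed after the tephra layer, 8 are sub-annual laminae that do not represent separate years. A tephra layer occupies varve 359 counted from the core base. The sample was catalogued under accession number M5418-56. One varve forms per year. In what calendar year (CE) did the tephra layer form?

Between varve 359 and the sediment surface there are 592 − 359 = 233 varves.
233 − 8 false = 225 true varves after the tephra layer.
The varve at the sediment surface is 1992 CE, so the tephra layer dates to 1992 − 225 = 1767 CE.

1767 CE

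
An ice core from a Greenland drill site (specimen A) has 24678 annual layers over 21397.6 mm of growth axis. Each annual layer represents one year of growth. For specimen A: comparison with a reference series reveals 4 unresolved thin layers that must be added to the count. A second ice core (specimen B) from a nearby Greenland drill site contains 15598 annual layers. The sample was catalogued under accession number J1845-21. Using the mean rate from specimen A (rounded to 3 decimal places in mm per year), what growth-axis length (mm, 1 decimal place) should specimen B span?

Specimen A: after corrections the count is 24678 + 4 = 24682 annual layers.
A: Extension rate ≈ 21397.6 / 24682 = 0.867 mm per year.
B's length ≈ 0.867 × 15598 = 13523.5 mm.

13523.5 mm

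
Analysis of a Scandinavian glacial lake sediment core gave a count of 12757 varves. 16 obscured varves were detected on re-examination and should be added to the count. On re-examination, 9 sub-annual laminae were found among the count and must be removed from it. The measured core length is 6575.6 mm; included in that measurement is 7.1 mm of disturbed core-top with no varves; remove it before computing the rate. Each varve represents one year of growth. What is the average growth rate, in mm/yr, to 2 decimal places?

True varve count = 12757 − 9 + 16 = 12764.
The growth record spans 6575.6 − 7.1 = 6568.5 mm.
Extension rate ≈ 6568.5 / 12764 = 0.51 mm/yr.

0.51 mm/yr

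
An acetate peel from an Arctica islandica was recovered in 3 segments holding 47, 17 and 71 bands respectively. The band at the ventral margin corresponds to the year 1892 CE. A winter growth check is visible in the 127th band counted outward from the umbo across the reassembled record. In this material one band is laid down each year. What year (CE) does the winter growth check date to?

Total bands = 47 + 17 + 71 = 135.
The winter growth check sits at band 127 from the umbo, so 135 − 127 = 8 bands formed after it.
1892 − 8 = 1884 CE.

1884 CE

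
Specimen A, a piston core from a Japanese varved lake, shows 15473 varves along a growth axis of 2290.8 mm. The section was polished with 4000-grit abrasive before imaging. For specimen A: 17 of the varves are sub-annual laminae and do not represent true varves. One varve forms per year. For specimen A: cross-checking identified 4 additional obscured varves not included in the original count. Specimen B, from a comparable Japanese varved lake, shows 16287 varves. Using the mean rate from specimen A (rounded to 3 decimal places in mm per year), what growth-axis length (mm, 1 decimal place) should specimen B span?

2410.5 mm

Specimen A: correcting the raw count gives 15473 − 17 + 4 = 15460 true varves.
A: 2290.8 mm over 15460 years gives 2290.8 / 15460 ≈ 0.148 mm per year.
Length of B = 0.148 × 16287 = 2410.5 mm.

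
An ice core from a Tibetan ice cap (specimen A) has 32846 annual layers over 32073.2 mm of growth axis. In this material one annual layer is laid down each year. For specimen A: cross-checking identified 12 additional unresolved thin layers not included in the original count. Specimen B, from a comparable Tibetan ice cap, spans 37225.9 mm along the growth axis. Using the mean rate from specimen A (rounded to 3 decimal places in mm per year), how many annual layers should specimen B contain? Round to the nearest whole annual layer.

38141 annual layers

Specimen A: after corrections the count is 32846 + 12 = 32858 annual layers.
A: 32073.2 mm over 32858 years gives 32073.2 / 32858 ≈ 0.976 mm/year.
B spans 37225.9 / 0.976 = 38141.29 years ≈ 38141 annual layers.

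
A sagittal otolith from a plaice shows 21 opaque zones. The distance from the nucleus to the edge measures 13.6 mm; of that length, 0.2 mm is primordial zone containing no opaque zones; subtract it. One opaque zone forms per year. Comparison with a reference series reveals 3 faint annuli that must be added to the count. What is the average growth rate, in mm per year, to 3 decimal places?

0.558 mm per year

True opaque zone count = 21 + 3 = 24.
Net length = 13.6 − 0.2 = 13.4 mm.
13.4 mm over 24 years gives 13.4 / 24 ≈ 0.558 mm per year.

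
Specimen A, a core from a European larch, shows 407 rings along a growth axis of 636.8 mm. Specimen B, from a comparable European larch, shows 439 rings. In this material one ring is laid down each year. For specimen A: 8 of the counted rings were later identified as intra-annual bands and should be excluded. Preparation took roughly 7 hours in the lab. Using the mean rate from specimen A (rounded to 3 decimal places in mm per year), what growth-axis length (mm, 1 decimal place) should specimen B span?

700.6 mm

Specimen A: adjusted count: 407 − 8 = 399 rings.
A: Mean rate = 636.8 mm / 399 years ≈ 1.596 mm per year.
Length of B = 1.596 × 439 = 700.6 mm.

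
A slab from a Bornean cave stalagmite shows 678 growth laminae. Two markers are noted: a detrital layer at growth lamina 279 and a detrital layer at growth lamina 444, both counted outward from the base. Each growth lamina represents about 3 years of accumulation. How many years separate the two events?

444 − 279 = 165 growth laminae lie between the two events.
165 growth laminae at 3 years each span 165 × 3 = 495 years.

495 years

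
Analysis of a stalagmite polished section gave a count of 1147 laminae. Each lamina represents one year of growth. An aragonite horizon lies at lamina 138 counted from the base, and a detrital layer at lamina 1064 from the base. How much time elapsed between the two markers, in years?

926 years

1064 − 138 = 926 laminae lie between the two events.
That is 926 years at one lamina per year.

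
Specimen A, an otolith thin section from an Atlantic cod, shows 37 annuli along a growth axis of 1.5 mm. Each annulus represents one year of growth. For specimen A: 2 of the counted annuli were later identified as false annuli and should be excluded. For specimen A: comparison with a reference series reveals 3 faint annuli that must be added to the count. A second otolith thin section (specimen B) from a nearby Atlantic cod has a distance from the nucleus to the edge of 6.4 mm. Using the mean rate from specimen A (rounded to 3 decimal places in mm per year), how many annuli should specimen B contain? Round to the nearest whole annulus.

Specimen A: correcting the raw count gives 37 − 2 + 3 = 38 true annuli.
A: Mean rate = 1.5 mm / 38 years ≈ 0.039 mm per year.
Specimen B: 6.4 mm / 0.039 mm per year = 164.10 years ≈ 164 annuli.

164 annuli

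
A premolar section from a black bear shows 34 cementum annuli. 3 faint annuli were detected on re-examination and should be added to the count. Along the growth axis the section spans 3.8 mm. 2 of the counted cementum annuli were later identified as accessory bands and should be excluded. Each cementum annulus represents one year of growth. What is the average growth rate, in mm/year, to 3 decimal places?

Adjusted count: 34 − 2 + 3 = 35 cementum annuli.
Extension rate ≈ 3.8 / 35 = 0.109 mm/year.

0.109 mm/year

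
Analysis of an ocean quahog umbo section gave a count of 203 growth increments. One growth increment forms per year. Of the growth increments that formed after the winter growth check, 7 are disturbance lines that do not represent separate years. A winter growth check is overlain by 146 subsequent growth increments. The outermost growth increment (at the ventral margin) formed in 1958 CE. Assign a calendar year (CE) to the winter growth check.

146 growth increments formed after the winter growth check.
146 − 7 false = 139 true growth increments after the winter growth check.
1958 − 139 = 1819 CE.

1819 CE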